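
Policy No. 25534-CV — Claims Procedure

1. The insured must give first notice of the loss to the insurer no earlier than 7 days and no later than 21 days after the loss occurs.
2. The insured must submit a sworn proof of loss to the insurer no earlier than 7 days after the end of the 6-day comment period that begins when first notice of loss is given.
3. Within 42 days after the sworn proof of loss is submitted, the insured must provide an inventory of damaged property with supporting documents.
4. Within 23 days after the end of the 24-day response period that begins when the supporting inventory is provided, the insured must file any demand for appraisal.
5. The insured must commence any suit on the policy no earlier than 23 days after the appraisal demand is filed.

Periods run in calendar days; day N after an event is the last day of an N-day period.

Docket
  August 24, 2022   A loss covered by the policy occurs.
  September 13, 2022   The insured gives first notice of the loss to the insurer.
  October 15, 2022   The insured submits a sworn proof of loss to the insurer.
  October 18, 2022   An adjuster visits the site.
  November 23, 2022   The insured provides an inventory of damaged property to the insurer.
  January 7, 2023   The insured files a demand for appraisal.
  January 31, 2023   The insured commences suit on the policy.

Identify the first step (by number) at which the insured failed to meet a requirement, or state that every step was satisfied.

None — every step was satisfied

Step 1: the window is 7–21 days after August 24, 2022 (when the loss occurs), so August 31, 2022 through September 14, 2022; September 13, 2022 falls inside that range.
Step 2: the earliest permitted date is 7 days after September 19, 2022 (end of the 6-day comment period, which began when first notice of loss is given on September 13, 2022), i.e. September 26, 2022; done October 15, 2022, after the minimum wait.
Step 3: 42 days after October 15, 2022 (when the sworn proof of loss is submitted) is November 26, 2022; completed November 23, 2022, before the deadline.
Step 4: 23 days after December 17, 2022 (end of the 24-day response period, which began when the supporting inventory is provided on November 23, 2022) is January 9, 2023; completed January 7, 2023, before the deadline.
Step 5: the earliest permitted date is 23 days after January 7, 2023 (when the appraisal demand is filed), i.e. January 30, 2023; done January 31, 2023 — permitted.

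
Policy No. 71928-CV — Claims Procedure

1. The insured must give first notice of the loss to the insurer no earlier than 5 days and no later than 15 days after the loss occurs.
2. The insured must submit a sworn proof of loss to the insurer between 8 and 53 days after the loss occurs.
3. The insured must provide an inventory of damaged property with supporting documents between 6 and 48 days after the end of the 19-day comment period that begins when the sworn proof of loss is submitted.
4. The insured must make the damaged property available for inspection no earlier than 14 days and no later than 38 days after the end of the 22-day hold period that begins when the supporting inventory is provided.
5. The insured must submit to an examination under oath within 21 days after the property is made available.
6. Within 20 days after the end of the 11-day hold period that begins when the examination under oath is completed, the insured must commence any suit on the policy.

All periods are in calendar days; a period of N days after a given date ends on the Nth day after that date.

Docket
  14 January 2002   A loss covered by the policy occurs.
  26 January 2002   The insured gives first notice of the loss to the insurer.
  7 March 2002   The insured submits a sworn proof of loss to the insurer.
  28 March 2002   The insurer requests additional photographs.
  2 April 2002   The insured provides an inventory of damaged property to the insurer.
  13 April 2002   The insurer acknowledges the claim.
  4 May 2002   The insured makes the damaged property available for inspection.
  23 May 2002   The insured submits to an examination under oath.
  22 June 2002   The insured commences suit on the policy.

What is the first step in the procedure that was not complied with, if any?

Step 1: the window is 5–15 days after 14 January 2002 (when the loss occurs), so 19 January 2002 through 29 January 2002; done 26 January 2002 — within the window.
Step 2: the window is 8–53 days after 14 January 2002 (when the loss occurs), so 22 January 2002 through 8 March 2002; done 7 March 2002 — within the window.
Step 3: the window is 6–48 days after 26 March 2002 (end of the 19-day comment period, which began when the sworn proof of loss is submitted on 7 March 2002), so 1 April 2002 through 13 May 2002; done 2 April 2002 — within the window.
Step 4: the window is 14–38 days after 24 April 2002 (end of the 22-day hold period, which began when the supporting inventory is provided on 2 April 2002), so 8 May 2002 through 1 June 2002; done 4 May 2002 — 4 days before the window opened.
The procedure was therefore not followed at step 4.

Step 4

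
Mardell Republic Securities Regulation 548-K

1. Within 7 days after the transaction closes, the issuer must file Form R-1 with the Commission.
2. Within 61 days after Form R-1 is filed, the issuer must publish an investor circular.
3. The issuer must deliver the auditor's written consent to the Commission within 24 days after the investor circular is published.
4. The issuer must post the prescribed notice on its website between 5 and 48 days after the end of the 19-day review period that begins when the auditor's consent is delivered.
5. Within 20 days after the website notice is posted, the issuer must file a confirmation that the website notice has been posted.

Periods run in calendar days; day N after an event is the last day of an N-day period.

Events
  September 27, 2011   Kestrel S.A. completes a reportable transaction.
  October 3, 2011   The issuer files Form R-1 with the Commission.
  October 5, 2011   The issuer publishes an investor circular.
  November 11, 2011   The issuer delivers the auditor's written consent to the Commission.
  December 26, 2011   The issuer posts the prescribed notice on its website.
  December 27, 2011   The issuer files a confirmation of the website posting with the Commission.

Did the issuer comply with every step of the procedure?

No

(1) due by September 27, 2011 + 7 days = October 4, 2011; done October 3, 2011 — timely.
(2) due by October 3, 2011 + 61 days = December 3, 2011; done October 5, 2011 — timely.
(3) due by October 5, 2011 + 24 days = October 29, 2011; done November 11, 2011 — 13 days late.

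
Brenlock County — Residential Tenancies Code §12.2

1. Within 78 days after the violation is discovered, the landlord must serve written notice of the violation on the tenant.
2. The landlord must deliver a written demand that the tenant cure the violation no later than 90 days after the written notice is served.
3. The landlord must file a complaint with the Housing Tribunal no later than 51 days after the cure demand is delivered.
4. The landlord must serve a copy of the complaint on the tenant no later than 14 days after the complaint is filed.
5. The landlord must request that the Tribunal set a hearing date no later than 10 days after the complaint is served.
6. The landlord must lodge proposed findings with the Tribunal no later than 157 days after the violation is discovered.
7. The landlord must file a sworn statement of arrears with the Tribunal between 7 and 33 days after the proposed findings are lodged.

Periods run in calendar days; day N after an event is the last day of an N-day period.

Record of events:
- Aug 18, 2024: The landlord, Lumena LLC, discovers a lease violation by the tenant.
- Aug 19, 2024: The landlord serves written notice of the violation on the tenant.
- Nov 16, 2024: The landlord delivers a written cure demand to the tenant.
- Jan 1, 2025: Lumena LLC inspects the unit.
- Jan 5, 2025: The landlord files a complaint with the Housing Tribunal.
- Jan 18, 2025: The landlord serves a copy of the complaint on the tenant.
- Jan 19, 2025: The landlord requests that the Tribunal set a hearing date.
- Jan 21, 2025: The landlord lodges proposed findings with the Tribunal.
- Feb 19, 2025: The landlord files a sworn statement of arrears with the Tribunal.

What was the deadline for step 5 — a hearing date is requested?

Step 5 runs from Jan 18, 2025, when the complaint is served. 10 days after Jan 18, 2025 is Jan 28, 2025.

Jan 28, 2025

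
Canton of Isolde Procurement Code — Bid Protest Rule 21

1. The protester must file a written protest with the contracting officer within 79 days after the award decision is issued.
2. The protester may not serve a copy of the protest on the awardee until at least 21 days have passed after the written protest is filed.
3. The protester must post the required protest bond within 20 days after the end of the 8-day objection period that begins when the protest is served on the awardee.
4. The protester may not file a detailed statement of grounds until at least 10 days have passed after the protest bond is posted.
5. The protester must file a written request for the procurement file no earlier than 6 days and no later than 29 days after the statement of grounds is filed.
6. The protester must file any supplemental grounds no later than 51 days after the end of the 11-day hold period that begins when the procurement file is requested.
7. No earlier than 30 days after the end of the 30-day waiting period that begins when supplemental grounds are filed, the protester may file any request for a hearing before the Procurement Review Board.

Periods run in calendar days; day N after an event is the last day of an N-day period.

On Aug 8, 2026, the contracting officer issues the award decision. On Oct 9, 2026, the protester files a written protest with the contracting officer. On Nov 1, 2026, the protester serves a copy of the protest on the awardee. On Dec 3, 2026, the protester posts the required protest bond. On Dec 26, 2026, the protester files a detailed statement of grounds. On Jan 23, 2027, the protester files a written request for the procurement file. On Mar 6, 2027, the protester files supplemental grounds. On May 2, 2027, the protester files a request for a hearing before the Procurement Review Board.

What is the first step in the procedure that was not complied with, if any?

(1) due by Aug 8, 2026 + 79 days = Oct 26, 2026; done Oct 9, 2026 — timely.
(2) permitted from Oct 9, 2026 + 21 days = Oct 30, 2026 onward; done Nov 1, 2026, after the minimum wait.
(3) due by Nov 9, 2026 + 20 days = Nov 29, 2026; Dec 3, 2026 misses that deadline by 4 days.

Step 3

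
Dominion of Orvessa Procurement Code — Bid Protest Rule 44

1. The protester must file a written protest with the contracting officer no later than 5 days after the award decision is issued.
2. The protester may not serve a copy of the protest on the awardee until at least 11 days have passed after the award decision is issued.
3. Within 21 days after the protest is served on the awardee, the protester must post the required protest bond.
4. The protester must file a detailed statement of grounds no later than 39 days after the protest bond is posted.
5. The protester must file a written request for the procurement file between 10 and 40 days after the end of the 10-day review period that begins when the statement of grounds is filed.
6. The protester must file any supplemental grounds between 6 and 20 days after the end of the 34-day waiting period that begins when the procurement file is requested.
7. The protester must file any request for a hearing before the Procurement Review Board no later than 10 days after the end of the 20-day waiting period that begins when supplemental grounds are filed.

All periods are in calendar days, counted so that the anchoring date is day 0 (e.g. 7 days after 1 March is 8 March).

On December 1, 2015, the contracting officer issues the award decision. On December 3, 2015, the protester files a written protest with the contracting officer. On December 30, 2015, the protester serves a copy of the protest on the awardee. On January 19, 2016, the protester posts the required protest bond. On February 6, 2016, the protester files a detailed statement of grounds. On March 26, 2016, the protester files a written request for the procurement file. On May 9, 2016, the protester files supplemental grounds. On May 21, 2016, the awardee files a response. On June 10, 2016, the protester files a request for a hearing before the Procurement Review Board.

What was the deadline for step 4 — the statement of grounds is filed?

Step 4 runs from January 19, 2016, when the protest bond is posted. 39 days after January 19, 2016 is February 27, 2016.

February 27, 2016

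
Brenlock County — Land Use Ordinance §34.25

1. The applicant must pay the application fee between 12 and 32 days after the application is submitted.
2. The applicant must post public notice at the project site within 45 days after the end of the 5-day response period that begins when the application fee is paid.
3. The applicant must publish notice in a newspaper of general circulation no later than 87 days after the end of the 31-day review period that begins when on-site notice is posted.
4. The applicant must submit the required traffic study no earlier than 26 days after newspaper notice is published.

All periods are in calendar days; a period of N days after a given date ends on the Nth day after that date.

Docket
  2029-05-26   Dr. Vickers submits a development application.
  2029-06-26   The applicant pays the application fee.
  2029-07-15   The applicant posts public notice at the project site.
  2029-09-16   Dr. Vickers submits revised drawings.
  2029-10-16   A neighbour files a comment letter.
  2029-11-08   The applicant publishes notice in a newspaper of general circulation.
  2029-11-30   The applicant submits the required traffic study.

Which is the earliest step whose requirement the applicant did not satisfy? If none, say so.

(1) the permitted window runs from 2029-05-26 + 12 = 2029-06-07 to 2029-05-26 + 32 = 2029-06-27; done 2029-06-26, which is between those dates.
(2) due by 2029-07-01 + 45 days = 2029-08-15; 2029-07-15 is within that limit.
(3) due by 2029-08-15 + 87 days = 2029-11-10; 2029-11-08 is within that limit.
(4) permitted from 2029-11-08 + 26 days = 2029-12-04 onward; 2029-11-30 is 4 days before the earliest permitted date.

Step 4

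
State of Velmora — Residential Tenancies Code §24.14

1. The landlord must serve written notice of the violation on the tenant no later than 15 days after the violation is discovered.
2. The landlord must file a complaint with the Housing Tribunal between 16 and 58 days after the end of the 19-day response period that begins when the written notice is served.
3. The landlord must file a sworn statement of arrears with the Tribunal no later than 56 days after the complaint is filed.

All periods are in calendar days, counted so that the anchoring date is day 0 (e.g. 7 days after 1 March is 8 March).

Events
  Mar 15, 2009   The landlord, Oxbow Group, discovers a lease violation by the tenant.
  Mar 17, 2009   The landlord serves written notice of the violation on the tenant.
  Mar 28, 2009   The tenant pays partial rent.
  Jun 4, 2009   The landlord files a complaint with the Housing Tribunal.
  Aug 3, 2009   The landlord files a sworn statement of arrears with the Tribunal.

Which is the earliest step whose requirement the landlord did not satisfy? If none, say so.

Step 1 — counting 15 days from Mar 15, 2009 (when the violation is discovered) gives a deadline of Mar 30, 2009; done Mar 17, 2009 — timely.
Step 2 — 16 and 58 days from Apr 5, 2009 (end of the 19-day response period, which began when the written notice is served on Mar 17, 2009) are Apr 21, 2009 and Jun 2, 2009 respectively; done Jun 4, 2009 — 2 days after the window closed.
That is the first point of non-compliance.

Step 2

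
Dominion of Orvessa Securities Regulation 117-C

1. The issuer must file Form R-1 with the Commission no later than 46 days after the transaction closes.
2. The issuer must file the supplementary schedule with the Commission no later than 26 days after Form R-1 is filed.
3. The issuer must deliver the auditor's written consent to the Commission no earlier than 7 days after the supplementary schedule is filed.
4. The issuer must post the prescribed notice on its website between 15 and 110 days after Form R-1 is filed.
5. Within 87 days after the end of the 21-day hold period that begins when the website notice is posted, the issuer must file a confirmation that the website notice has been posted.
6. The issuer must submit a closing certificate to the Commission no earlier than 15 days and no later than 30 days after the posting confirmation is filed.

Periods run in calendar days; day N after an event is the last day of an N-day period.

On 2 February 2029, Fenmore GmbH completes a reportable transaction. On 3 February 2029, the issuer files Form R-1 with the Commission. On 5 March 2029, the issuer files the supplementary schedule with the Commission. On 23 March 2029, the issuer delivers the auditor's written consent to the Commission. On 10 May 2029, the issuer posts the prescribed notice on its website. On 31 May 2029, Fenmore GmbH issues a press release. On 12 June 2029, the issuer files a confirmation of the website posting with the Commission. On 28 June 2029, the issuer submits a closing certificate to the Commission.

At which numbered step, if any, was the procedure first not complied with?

Step 1: 46 days after 2 February 2029 (when the transaction closes) is 20 March 2029; done 3 February 2029 — timely.
Step 2: 26 days after 3 February 2029 (when Form R-1 is filed) is 1 March 2029; 5 March 2029 misses that deadline by 4 days.

Step 2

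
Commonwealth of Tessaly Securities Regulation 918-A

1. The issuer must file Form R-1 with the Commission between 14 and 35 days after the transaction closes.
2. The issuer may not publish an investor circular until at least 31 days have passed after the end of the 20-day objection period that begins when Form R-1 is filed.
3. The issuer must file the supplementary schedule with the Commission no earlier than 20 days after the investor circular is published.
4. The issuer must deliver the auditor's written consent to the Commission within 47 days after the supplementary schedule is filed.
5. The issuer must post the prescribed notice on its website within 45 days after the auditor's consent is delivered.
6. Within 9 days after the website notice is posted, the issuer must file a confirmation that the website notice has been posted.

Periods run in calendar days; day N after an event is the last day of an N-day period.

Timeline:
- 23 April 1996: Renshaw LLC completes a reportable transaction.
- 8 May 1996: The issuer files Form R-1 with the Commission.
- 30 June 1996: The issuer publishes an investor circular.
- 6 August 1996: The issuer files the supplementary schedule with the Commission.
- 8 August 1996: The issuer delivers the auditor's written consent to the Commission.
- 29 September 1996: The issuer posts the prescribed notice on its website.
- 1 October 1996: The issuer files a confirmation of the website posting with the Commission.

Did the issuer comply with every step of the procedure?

Step 1 — 14 and 35 days from 23 April 1996 (when the transaction closes) are 7 May 1996 and 28 May 1996 respectively; done 8 May 1996 — within the window.
Step 2 — must wait 31 days from 28 May 1996 (end of the 20-day objection period, which began when Form R-1 is filed on 8 May 1996), so not before 28 June 1996; done 30 June 1996, after the minimum wait.
Step 3 — must wait 20 days from 30 June 1996 (when the investor circular is published), so not before 20 July 1996; done 6 August 1996 — permitted.
Step 4 — counting 47 days from 6 August 1996 (when the supplementary schedule is filed) gives a deadline of 22 September 1996; done 8 August 1996 — timely.
Step 5 — counting 45 days from 8 August 1996 (when the auditor's consent is delivered) gives a deadline of 22 September 1996; not done until 29 September 1996, 7 days after the deadline.
The procedure was therefore not followed at step 5.

No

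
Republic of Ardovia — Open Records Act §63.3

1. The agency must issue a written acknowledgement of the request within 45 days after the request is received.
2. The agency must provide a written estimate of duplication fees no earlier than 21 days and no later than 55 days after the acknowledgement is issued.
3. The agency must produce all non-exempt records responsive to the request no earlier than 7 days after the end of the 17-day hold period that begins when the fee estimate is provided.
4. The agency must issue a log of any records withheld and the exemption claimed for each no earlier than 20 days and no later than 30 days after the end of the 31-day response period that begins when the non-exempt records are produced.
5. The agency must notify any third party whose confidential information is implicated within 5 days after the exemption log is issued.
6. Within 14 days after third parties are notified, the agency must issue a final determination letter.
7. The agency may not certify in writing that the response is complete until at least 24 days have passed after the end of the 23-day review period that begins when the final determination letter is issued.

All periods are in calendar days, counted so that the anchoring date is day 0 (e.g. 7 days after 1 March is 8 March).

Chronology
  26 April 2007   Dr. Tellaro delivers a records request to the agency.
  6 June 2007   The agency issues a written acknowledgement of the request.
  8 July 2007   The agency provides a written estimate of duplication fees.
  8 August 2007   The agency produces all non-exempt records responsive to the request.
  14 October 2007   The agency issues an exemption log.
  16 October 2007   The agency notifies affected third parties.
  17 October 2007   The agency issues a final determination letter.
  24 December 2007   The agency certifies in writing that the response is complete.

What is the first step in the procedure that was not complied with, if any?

Step 4

Step 1 — counting 45 days from 26 April 2007 (when the request is received) gives a deadline of 10 June 2007; done 6 June 2007 — timely.
Step 2 — 21 and 55 days from 6 June 2007 (when the acknowledgement is issued) are 27 June 2007 and 31 July 2007 respectively; 8 July 2007 falls inside that range.
Step 3 — must wait 7 days from 25 July 2007 (end of the 17-day hold period, which began when the fee estimate is provided on 8 July 2007), so not before 1 August 2007; 8 August 2007 is on or after that date.
Step 4 — 20 and 30 days from 8 September 2007 (end of the 31-day response period, which began when the non-exempt records are produced on 8 August 2007) are 28 September 2007 and 8 October 2007 respectively; 14 October 2007 is 6 days past the end of the window.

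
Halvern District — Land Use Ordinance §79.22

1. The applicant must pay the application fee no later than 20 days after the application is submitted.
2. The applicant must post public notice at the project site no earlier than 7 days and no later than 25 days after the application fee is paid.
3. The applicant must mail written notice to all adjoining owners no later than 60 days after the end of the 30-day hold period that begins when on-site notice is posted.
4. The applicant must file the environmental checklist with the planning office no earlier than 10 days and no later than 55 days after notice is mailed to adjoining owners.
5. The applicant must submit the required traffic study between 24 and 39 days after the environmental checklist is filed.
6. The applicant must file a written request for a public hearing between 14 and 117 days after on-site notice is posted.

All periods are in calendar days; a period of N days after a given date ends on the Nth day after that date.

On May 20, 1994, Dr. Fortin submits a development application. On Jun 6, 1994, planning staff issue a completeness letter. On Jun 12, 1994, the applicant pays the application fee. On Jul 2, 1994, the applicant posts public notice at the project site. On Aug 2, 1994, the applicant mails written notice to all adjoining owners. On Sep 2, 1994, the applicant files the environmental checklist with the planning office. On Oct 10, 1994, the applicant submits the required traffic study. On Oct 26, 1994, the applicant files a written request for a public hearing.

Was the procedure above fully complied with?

No

Step 1 — counting 20 days from May 20, 1994 (when the application is submitted) gives a deadline of Jun 9, 1994; done Jun 12, 1994 — 3 days late.
No need to go further; step 1 was not satisfied.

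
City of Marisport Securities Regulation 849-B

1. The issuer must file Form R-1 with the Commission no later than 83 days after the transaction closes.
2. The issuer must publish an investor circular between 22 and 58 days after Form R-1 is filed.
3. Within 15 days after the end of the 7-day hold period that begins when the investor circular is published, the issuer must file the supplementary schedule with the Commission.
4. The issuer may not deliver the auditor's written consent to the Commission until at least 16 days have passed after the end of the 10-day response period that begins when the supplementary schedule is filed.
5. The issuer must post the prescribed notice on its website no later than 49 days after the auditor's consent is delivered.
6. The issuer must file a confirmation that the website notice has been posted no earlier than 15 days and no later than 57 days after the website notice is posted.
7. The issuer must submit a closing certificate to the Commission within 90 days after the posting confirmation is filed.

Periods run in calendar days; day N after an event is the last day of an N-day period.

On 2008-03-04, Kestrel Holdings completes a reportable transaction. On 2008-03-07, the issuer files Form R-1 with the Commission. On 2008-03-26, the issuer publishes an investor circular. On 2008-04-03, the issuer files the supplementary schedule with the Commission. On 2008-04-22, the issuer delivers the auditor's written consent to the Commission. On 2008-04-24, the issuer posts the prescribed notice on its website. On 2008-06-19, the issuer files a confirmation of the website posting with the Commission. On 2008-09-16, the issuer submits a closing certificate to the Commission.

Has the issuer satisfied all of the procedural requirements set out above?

Step 1 — counting 83 days from 2008-03-04 (when the transaction closes) gives a deadline of 2008-05-26; completed 2008-03-07, before the deadline.
Step 2 — 22 and 58 days from 2008-03-07 (when Form R-1 is filed) are 2008-03-29 and 2008-05-04 respectively; 2008-03-26 is 3 days too early.
No need to go further; step 2 was not satisfied.

No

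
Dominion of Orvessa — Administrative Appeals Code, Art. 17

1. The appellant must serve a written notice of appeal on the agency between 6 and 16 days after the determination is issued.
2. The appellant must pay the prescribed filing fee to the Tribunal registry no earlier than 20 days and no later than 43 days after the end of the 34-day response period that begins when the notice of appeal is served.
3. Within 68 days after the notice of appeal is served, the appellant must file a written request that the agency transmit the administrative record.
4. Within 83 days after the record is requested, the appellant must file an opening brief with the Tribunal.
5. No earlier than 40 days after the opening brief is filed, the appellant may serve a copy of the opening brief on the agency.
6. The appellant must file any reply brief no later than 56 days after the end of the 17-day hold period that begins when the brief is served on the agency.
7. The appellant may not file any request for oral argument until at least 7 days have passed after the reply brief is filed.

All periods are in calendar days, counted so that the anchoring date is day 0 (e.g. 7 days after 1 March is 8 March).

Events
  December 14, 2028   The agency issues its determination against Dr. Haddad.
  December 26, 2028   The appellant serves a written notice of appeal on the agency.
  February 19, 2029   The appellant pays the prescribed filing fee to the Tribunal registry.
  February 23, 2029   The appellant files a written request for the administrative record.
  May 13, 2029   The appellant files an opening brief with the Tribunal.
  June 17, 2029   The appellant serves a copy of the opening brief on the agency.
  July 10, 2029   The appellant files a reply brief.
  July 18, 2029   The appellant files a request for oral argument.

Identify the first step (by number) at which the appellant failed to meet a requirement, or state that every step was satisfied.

Step 1 — 6 and 16 days from December 14, 2028 (when the determination is issued) are December 20, 2028 and December 30, 2028 respectively; December 26, 2028 falls inside that range.
Step 2 — 20 and 43 days from January 29, 2029 (end of the 34-day response period, which began when the notice of appeal is served on December 26, 2028) are February 18, 2029 and March 13, 2029 respectively; done February 19, 2029, which is between those dates.
Step 3 — counting 68 days from December 26, 2028 (when the notice of appeal is served) gives a deadline of March 4, 2029; February 23, 2029 is within that limit.
Step 4 — counting 83 days from February 23, 2029 (when the record is requested) gives a deadline of May 17, 2029; completed May 13, 2029, before the deadline.
Step 5 — must wait 40 days from May 13, 2029 (when the opening brief is filed), so not before June 22, 2029; acted on June 17, 2029, 5 days prematurely.

Step 5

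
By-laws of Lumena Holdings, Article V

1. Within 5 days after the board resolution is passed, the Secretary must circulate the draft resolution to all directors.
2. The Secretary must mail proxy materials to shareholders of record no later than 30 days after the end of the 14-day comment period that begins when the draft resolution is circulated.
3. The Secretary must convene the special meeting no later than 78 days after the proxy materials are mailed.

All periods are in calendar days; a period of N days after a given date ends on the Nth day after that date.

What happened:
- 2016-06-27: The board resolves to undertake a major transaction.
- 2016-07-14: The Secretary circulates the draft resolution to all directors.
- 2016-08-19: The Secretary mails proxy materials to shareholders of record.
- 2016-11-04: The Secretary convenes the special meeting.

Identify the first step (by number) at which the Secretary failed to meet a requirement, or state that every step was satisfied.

(1) due by 2016-06-27 + 5 days = 2016-07-02; 2016-07-14 misses that deadline by 12 days.
Later steps need not be reached.

Step 1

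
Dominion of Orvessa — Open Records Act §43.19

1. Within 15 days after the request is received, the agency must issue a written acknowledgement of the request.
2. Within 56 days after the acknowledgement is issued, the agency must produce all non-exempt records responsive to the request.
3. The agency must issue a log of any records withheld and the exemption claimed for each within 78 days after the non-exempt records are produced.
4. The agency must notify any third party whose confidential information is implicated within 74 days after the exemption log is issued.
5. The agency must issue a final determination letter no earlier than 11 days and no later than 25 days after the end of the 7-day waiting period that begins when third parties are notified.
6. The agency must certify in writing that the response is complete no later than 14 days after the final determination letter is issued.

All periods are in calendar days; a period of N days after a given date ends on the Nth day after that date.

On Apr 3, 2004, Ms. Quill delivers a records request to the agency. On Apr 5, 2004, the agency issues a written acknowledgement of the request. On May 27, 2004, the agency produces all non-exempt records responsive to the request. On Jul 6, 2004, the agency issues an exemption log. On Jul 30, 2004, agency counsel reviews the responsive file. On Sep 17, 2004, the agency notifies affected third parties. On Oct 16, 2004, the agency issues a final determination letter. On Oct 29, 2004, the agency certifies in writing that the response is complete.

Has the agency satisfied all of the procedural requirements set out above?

Yes

(1) due by Apr 3, 2004 + 15 days = Apr 18, 2004; done Apr 5, 2004 — timely.
(2) due by Apr 5, 2004 + 56 days = May 31, 2004; May 27, 2004 is within that limit.
(3) due by May 27, 2004 + 78 days = Aug 13, 2004; completed Jul 6, 2004, before the deadline.
(4) due by Jul 6, 2004 + 74 days = Sep 18, 2004; completed Sep 17, 2004, before the deadline.
(5) the permitted window runs from Sep 24, 2004 + 11 = Oct 5, 2004 to Sep 24, 2004 + 25 = Oct 19, 2004; done Oct 16, 2004, which is between those dates.
(6) due by Oct 16, 2004 + 14 days = Oct 30, 2004; completed Oct 29, 2004, before the deadline.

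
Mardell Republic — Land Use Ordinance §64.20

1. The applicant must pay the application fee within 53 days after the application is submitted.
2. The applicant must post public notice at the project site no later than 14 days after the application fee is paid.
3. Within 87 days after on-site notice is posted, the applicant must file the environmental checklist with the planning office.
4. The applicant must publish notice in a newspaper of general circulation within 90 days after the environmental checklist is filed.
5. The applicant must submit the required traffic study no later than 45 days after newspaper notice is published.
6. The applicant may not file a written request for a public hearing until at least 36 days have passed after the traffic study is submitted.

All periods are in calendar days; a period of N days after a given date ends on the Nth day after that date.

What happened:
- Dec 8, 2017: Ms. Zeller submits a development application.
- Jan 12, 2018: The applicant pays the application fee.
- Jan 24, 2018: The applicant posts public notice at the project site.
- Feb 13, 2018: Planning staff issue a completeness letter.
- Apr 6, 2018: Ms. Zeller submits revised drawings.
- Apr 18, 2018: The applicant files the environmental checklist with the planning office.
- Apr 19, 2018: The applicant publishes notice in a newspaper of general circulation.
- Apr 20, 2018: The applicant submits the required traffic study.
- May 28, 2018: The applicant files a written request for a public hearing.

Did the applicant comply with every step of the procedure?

Yes

Step 1: 53 days after Dec 8, 2017 (when the application is submitted) is Jan 30, 2018; completed Jan 12, 2018, before the deadline.
Step 2: 14 days after Jan 12, 2018 (when the application fee is paid) is Jan 26, 2018; completed Jan 24, 2018, before the deadline.
Step 3: 87 days after Jan 24, 2018 (when on-site notice is posted) is Apr 21, 2018; Apr 18, 2018 is within that limit.
Step 4: 90 days after Apr 18, 2018 (when the environmental checklist is filed) is Jul 17, 2018; completed Apr 19, 2018, before the deadline.
Step 5: 45 days after Apr 19, 2018 (when newspaper notice is published) is Jun 3, 2018; done Apr 20, 2018 — timely.
Step 6: the earliest permitted date is 36 days after Apr 20, 2018 (when the traffic study is submitted), i.e. May 26, 2018; done May 28, 2018 — permitted.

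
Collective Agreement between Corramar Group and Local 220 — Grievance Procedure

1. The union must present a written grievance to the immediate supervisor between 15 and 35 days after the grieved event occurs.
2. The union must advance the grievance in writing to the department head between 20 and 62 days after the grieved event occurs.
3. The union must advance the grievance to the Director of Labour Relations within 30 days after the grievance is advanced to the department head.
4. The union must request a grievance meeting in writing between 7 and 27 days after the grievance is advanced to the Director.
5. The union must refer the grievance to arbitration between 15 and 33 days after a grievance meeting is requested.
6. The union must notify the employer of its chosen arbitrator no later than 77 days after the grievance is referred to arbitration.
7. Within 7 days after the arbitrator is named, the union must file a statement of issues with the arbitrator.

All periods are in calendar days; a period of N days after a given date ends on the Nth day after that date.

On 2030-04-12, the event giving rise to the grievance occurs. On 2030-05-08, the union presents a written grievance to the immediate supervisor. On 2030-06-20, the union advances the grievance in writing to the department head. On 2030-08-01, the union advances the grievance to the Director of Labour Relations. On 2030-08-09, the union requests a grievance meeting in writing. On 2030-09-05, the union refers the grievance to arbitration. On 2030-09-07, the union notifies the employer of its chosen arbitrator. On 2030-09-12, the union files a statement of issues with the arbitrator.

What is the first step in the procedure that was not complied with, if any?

Step 2

Step 1: the window is 15–35 days after 2030-04-12 (when the grieved event occurs), so 2030-04-27 through 2030-05-17; done 2030-05-08, which is between those dates.
Step 2: the window is 20–62 days after 2030-04-12 (when the grieved event occurs), so 2030-05-02 through 2030-06-13; 2030-06-20 is 7 days past the end of the window.
The procedure was therefore not followed at step 2.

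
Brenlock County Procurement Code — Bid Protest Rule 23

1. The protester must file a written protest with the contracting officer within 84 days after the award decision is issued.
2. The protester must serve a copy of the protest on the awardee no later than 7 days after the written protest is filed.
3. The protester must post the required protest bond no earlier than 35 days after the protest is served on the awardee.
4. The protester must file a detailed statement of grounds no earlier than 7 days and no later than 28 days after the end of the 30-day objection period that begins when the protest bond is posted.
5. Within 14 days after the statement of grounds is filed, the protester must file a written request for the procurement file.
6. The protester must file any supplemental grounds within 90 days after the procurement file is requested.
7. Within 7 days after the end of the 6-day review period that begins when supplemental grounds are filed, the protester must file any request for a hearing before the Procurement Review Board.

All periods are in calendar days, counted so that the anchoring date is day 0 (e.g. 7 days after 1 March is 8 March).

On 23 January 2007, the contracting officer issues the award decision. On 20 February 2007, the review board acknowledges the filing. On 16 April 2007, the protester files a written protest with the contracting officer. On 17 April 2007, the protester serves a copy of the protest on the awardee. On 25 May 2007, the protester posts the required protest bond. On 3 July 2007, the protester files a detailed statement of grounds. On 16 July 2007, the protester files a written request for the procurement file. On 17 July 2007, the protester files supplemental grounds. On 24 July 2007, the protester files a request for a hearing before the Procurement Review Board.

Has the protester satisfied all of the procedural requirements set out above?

Step 1 — counting 84 days from 23 January 2007 (when the award decision is issued) gives a deadline of 17 April 2007; completed 16 April 2007, before the deadline.
Step 2 — counting 7 days from 16 April 2007 (when the written protest is filed) gives a deadline of 23 April 2007; completed 17 April 2007, before the deadline.
Step 3 — must wait 35 days from 17 April 2007 (when the protest is served on the awardee), so not before 22 May 2007; done 25 May 2007 — permitted.
Step 4 — 7 and 28 days from 24 June 2007 (end of the 30-day objection period, which began when the protest bond is posted on 25 May 2007) are 1 July 2007 and 22 July 2007 respectively; done 3 July 2007 — within the window.
Step 5 — counting 14 days from 3 July 2007 (when the statement of grounds is filed) gives a deadline of 17 July 2007; 16 July 2007 is within that limit.
Step 6 — counting 90 days from 16 July 2007 (when the procurement file is requested) gives a deadline of 14 October 2007; 17 July 2007 is within that limit.
Step 7 — counting 7 days from 23 July 2007 (end of the 6-day review period, which began when supplemental grounds are filed on 17 July 2007) gives a deadline of 30 July 2007; completed 24 July 2007, before the deadline.

Yes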